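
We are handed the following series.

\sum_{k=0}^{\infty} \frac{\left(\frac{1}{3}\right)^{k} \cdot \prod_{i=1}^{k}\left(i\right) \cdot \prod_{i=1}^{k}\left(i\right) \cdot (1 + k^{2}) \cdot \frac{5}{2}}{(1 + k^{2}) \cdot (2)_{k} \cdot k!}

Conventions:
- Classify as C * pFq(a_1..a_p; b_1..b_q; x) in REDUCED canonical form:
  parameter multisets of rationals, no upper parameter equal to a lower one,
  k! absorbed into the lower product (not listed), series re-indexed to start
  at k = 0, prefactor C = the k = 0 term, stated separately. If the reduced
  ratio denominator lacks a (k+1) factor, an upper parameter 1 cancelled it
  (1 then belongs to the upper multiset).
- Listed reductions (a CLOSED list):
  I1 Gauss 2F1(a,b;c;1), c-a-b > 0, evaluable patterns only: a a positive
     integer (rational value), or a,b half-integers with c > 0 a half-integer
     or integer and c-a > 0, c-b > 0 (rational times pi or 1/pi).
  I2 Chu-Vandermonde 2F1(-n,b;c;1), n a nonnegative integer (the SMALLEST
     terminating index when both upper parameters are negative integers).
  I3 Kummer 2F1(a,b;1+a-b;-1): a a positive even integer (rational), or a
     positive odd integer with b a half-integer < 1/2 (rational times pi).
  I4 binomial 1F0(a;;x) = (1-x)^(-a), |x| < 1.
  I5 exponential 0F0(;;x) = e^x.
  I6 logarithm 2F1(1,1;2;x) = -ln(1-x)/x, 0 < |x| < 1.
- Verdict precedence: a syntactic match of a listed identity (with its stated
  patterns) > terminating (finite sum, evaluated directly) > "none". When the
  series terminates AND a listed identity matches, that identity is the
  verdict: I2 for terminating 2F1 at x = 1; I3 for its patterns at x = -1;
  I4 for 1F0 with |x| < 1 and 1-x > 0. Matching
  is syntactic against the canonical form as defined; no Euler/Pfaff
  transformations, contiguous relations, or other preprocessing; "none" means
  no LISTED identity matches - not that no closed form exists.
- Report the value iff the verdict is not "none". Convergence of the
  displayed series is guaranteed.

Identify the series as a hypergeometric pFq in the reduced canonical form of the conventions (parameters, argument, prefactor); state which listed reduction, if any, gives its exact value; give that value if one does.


First insight: with t_0 = \frac{5}{2}, the running product (prefactor 5/2) telescopes to a rising factorial.
Term ratio: r(k) = \frac{1}{3} * (k+1) (k+1) / [(k+2) (k+1)] - rational in k. x = \frac{1}{3}; t_0 = \frac{5}{2}; negate the roots.

Prefactor \frac{5}{2}, argument \frac{1}{3}: 2F1 with upper {1, 1} over lower {2}. Verdict: logarithm (I6) fires (the logarithm: parameters (1,1;2), x = \frac{1}{3}). Sum: \left(-\frac{15}{2}\right) \cdot \ln\left(\frac{2}{3}\right).


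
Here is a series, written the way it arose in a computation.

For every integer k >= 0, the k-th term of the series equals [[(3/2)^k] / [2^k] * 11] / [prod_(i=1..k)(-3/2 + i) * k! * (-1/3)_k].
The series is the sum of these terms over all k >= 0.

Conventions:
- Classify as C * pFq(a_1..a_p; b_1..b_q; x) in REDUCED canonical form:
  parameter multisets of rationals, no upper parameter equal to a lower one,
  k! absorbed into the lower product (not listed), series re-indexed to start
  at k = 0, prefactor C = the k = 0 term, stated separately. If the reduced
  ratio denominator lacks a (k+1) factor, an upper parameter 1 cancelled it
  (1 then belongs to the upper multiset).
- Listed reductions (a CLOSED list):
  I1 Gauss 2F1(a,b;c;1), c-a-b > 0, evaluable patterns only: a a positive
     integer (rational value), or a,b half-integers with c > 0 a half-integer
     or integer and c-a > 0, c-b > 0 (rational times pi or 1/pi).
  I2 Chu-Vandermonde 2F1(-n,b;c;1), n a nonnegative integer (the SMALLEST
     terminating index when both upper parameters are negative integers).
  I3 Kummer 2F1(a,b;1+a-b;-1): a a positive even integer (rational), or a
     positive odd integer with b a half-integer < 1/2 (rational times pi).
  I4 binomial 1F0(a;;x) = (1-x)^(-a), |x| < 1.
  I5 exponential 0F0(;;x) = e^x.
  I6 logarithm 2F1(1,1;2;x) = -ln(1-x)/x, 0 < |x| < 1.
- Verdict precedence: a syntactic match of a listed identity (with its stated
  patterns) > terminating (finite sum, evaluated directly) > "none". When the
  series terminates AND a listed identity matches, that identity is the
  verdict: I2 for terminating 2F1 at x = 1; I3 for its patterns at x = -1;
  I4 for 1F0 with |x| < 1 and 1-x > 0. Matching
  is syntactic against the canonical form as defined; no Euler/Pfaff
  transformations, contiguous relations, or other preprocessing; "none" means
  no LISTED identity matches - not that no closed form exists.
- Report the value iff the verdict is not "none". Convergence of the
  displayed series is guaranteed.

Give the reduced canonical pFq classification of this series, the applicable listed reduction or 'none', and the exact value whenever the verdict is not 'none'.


The series (x = 3/4) is 0F2: upper {-}, lower {-1/2, -1/3}, prefactor 11. Verdict: none - this 0F2 at x = 3/4 matches no listed pattern, and upper {-} holds no stopper.

Key step: t_0 being 11, the two k-th powers (prefactor 11) combine into one argument.
Adjacent-term ratio: r(k) = (3/4) * 1 / [(k-1/2) (k-1/3) (k+1)] - rational; roots negated = parameters, x = (3/4), C = 11.


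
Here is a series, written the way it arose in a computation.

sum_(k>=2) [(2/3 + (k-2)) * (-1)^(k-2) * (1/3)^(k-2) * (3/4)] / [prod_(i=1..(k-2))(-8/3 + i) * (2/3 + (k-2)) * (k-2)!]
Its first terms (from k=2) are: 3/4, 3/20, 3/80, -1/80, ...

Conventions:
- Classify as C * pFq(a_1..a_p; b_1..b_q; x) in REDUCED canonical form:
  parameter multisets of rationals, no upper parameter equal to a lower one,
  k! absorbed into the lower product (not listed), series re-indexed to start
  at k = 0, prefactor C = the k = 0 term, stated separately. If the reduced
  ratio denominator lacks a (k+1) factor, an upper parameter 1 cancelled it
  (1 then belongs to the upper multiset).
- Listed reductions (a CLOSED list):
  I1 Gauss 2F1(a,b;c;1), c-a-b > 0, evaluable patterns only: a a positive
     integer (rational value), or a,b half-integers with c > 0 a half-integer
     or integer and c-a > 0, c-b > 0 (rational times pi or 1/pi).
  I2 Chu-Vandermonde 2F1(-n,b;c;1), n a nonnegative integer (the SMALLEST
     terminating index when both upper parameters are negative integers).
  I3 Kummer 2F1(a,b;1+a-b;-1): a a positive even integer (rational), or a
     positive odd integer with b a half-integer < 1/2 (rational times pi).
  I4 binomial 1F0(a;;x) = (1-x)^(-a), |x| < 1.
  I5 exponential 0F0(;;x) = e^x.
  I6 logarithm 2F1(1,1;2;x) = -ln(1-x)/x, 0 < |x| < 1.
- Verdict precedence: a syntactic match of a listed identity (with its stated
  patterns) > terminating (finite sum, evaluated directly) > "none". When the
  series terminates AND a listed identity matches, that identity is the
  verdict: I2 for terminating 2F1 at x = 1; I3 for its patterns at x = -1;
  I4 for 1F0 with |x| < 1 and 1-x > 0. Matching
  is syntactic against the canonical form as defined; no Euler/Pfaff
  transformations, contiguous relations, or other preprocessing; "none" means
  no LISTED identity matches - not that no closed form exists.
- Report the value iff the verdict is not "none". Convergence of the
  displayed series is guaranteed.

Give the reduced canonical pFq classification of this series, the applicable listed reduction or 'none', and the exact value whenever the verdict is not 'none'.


With C = 3/4: the canonical form is 0F1(-; -5/3; -1/3). Verdict: none. A 0F1 with upper {-} fits none of I1-I6 at x = -1/3; the sum runs forever.

Key step: x = (-1/3) and striking the common factor k + 2/3 reduces the term (C = 3/4, x = -1/3).
Step ratio: r(k) = (-1/3) * 1 / [(k-5/3) (k+1)] - poly over poly, x = (-1/3) from leading terms; C = 3/4 at k = 0.


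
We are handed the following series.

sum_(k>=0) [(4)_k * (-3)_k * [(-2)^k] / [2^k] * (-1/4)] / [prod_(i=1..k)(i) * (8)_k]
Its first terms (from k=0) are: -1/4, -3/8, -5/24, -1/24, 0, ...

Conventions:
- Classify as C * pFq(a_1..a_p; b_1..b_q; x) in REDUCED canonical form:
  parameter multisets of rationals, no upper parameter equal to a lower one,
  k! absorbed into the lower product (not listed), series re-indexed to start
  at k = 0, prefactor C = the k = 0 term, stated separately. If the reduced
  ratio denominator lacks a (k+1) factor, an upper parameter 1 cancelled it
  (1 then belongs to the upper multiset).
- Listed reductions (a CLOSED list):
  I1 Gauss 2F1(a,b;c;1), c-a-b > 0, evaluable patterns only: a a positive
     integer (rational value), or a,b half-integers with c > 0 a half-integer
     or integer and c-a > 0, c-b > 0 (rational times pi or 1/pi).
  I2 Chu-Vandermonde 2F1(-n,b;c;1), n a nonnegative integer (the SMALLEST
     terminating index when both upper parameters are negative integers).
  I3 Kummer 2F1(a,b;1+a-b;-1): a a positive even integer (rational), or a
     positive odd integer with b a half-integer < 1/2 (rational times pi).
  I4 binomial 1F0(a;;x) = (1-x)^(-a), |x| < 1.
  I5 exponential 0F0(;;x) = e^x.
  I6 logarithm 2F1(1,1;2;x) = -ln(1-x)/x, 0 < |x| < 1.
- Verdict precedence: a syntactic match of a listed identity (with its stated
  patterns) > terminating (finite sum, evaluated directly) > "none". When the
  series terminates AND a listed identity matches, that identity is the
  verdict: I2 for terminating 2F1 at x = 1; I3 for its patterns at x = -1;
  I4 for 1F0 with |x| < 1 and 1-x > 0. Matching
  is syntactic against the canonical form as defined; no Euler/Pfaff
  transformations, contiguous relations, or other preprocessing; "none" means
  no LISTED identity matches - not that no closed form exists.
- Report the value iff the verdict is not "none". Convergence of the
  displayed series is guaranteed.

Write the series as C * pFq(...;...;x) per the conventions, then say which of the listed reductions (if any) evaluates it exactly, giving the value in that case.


This is -1/4 * 2F1(-3, 4; 8; -1) in reduced canonical form. Verdict: the Kummer evaluation I3 matches (x = -1; c = 8 equals 1+a-b for upper {-3, 4}: listed pattern). Its exact value is -7/8.

Key step: with t_0 = -1/4, the two k-th powers (C = -1/4, x = -1) combine into one argument.
Adjacent-term ratio: r(k) = (-1) * (k-3) (k+4) / [(k+8) (k+1)] ; factor over Q: parameters, x = (-1), and C = -1/4.


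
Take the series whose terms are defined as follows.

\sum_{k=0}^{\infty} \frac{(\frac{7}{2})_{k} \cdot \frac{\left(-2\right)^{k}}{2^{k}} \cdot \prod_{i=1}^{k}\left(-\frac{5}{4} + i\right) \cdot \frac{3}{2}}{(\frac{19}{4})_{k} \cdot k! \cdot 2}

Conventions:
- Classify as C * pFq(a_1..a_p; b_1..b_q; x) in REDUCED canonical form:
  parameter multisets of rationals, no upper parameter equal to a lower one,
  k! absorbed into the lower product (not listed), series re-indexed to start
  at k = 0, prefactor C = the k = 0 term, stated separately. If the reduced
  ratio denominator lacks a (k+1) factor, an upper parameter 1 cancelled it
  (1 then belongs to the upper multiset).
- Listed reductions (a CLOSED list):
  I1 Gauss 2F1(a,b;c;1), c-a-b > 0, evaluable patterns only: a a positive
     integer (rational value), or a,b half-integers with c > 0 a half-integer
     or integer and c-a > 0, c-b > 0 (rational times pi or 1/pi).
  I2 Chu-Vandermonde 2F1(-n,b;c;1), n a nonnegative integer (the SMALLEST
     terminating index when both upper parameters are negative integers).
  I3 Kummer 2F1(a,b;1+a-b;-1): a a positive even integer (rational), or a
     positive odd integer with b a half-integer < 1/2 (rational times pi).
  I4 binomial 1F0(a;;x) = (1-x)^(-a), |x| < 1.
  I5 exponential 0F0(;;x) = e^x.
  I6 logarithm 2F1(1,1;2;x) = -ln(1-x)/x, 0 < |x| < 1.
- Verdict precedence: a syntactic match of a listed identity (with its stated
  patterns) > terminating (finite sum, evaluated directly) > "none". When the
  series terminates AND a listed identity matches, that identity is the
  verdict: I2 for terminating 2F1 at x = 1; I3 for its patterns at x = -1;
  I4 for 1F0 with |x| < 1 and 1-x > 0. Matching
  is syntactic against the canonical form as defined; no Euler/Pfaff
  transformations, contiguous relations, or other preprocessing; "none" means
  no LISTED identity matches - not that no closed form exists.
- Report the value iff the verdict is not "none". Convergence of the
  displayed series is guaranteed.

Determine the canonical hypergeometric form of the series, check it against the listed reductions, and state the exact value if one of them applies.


At argument -1: a 2F1 with upper {-\frac{1}{4}, \frac{7}{2}}, lower {\frac{19}{4}}, scaled by C = \frac{3}{4}. Verdict: none here - no I1-I6 shape fits x = -1 with lower {\frac{19}{4}}.

Key step: t_0 being \frac{3}{4}, the running product (prefactor 3/4) telescopes to a rising factorial.
Consecutive-term ratio: r(k) = -1 * (k-\frac{1}{4}) (k+\frac{7}{2}) / [(k+\frac{19}{4}) (k+1)] - rational; roots negated = parameters, x = -1, C = \frac{3}{4}.


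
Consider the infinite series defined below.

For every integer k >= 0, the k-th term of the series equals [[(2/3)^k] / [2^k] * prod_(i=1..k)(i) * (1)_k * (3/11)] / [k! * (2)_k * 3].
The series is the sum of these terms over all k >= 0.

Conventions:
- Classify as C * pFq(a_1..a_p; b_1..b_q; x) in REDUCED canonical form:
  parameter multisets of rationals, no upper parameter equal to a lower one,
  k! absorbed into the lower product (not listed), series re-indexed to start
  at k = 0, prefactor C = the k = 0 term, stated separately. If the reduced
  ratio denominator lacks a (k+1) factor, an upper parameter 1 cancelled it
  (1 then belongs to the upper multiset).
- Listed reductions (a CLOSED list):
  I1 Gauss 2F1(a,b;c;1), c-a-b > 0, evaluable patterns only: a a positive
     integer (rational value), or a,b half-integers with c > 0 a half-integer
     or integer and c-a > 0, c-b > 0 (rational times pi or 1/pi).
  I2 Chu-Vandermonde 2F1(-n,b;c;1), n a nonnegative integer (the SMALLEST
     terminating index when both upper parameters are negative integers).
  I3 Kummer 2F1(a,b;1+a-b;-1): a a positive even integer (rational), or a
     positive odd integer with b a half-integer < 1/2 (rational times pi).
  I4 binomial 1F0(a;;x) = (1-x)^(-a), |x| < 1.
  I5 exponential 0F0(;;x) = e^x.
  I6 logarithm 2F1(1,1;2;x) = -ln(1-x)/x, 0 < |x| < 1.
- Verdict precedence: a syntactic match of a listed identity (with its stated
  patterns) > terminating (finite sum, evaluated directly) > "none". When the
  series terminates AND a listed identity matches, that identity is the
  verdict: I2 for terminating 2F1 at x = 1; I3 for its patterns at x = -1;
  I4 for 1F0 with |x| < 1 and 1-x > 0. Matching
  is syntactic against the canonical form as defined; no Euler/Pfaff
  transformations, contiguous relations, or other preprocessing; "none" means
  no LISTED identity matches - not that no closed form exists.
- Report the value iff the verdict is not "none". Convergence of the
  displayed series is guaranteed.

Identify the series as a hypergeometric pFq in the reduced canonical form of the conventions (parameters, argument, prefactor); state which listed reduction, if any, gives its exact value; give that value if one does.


Key observation: t_0 being 1/11, the running product (C = 1/11) telescopes to a rising factorial.
Consecutive-term ratio: r(k) = (1/3) * (k+1) (k+1) / [(k+2) (k+1)] - rational in k. x = (1/3); t_0 = 1/11; negate the roots.

With C = 1/11: the canonical form is 2F1(1, 1; 2; 1/3). Verdict at x = 1/3: the I6 logarithm reduction matches (the logarithm: parameters (1,1;2), x = 1/3). Sum: (-3/11) * ln(2/3).


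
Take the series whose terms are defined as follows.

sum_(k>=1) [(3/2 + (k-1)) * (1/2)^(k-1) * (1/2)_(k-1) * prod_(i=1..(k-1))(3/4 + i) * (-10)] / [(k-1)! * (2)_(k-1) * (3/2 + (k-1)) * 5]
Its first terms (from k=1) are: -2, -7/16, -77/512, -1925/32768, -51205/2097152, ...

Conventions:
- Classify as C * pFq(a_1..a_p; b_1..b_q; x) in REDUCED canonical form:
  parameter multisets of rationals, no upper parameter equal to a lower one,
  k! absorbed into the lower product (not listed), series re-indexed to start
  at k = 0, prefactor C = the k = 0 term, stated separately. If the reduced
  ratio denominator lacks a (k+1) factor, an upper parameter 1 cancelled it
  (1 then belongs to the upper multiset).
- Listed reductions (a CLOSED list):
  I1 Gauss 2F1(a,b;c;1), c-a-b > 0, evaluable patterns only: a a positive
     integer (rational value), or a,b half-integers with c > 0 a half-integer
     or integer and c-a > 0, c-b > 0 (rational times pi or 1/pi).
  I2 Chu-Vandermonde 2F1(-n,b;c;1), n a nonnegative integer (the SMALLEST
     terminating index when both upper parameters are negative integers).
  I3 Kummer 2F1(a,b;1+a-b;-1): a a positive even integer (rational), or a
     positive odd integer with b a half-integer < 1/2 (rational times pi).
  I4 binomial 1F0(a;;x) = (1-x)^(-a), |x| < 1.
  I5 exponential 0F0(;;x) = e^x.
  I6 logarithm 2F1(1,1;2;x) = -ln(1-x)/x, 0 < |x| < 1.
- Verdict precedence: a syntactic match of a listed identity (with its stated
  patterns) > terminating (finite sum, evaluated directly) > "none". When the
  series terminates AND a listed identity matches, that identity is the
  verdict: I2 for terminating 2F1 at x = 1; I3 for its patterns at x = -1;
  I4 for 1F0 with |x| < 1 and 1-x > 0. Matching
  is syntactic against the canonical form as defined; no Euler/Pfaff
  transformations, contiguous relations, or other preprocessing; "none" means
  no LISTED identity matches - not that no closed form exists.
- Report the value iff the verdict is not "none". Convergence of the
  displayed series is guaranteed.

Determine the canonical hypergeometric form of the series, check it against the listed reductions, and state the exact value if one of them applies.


This is -2 * 2F1(1/2, 7/4; 2; 1/2) in reduced canonical form. Verdict: none (x = 1/2): each listed identity misses the multisets {1/2, 7/4} ; {2}.

Key observation: t_0 = -2 here, and k + 3/2 divides numerator and denominator alike; C = -2 after cancelling.
Consecutive-term ratio: r(k) = (1/2) * (k+1/2) (k+7/4) / [(k+2) (k+1)] - rational in k. x = (1/2); t_0 = -2; negate the roots.


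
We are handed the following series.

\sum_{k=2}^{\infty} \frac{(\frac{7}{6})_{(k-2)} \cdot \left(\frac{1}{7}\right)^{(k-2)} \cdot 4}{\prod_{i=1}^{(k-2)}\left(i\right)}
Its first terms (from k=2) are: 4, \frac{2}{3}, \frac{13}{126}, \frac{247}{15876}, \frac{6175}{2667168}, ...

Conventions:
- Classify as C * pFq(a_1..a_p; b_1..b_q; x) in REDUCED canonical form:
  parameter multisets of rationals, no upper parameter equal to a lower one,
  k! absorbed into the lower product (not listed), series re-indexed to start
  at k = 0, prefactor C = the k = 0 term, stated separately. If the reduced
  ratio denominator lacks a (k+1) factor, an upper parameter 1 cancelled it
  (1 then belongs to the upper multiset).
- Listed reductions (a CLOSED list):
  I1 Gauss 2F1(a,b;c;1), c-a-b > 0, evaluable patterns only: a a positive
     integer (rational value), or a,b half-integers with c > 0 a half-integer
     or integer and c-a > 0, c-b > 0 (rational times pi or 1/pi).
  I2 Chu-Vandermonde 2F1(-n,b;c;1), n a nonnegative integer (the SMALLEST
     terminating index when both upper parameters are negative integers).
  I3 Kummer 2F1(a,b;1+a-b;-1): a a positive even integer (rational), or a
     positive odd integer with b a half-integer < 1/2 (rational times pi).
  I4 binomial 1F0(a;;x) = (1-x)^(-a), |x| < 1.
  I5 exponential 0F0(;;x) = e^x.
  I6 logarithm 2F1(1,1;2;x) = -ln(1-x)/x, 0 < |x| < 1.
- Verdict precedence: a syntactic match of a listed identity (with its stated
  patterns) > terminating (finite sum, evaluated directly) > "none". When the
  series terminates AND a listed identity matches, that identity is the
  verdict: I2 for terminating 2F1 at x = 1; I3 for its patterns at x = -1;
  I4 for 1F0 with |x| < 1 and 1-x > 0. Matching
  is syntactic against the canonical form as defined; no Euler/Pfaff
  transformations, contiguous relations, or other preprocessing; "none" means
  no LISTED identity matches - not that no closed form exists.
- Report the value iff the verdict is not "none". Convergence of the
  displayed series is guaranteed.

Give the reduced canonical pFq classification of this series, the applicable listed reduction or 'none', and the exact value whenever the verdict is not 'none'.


Classification (C = 4): 1F0 with upper {\frac{7}{6}}, lower {-}, argument x = \frac{1}{7}. Verdict: the binomial series (I4) applies (the 1F0 binomial series: exponent -7/6, x = \frac{1}{7}). Its exact value is 4 \cdot \left(\frac{6}{7}\right)^{-\frac{7}{6}}.

Structural cue: from the first term 4: the product of the first k integers (prefactor 4) is k!.
Ratio: r(k) = \frac{1}{7} * (k+\frac{7}{6}) / [(k+1)] - poly over poly, x = \frac{1}{7} from leading terms; C = 4 at k = 0.


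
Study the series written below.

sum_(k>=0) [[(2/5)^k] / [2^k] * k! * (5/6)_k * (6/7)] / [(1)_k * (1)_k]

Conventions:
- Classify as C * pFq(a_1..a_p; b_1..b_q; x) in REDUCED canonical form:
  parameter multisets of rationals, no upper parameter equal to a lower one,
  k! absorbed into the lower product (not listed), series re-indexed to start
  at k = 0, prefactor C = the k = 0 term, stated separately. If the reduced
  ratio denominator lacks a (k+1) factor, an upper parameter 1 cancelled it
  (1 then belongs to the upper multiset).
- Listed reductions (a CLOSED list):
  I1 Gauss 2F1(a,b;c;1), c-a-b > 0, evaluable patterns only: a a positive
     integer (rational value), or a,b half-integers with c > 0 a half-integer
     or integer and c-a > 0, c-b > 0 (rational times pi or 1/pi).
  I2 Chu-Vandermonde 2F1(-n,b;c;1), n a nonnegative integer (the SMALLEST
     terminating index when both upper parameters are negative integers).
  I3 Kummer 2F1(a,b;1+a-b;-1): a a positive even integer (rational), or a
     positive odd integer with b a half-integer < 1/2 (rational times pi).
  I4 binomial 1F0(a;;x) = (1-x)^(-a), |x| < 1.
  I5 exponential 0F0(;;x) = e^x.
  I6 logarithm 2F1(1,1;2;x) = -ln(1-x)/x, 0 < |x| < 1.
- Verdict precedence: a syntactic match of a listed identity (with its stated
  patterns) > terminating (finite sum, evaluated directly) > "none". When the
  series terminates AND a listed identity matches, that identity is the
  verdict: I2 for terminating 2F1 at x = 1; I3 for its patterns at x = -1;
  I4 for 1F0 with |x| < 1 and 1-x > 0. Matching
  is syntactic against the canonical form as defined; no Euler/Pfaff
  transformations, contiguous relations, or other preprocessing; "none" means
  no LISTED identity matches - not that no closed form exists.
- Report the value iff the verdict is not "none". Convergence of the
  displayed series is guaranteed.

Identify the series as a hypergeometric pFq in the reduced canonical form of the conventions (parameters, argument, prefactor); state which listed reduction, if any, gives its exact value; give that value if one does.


Reduced: x = 1/5, 1F0, upper = {5/6}, lower = {-}, C = 6/7. Verdict: the I4 binomial reduction applies (the 1F0 binomial series: exponent -5/6, x = 1/5). Sum: (6/7) * (4/5)^(-5/6).

Key observation: from the first term 6/7: the parameter 1 appears in both the upper and lower lists and cancels.
Step ratio: r(k) = (1/5) * (k+5/6) / [(k+1)] ; factor over Q: parameters, x = (1/5), and C = 6/7.


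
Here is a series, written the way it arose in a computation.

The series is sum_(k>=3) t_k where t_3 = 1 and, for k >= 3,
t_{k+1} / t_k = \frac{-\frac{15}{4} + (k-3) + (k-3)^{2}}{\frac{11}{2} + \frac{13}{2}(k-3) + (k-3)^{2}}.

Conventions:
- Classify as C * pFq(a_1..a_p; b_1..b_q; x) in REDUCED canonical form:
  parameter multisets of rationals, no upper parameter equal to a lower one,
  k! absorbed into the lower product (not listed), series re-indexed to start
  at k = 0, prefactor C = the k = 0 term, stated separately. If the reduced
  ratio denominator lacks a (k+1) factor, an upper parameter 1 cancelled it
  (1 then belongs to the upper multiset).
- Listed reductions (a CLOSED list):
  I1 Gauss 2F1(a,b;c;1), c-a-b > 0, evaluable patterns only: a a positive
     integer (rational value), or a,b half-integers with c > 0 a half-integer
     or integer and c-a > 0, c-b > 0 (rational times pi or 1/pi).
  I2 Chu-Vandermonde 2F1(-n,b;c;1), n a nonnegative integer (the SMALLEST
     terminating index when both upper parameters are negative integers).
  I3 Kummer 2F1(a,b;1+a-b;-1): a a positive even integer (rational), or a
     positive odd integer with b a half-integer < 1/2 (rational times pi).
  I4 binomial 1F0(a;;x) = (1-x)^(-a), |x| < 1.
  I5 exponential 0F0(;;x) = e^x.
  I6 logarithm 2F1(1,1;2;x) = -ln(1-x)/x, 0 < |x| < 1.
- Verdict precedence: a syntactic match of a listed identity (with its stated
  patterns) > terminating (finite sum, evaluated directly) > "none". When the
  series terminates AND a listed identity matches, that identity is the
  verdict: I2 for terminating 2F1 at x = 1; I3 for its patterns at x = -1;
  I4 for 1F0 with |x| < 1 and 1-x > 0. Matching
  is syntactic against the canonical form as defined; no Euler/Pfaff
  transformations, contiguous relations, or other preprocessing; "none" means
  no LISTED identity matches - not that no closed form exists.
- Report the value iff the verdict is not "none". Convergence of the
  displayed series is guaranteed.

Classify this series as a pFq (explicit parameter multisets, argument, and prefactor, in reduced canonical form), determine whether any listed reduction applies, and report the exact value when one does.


Reduced: x = 1, 2F1, upper = {-\frac{3}{2}, \frac{5}{2}}, lower = {\frac{11}{2}}, C = 1. Verdict at x = 1: Gauss's theorem I1 (half-integer case) matches (x = 1; upper {-\frac{3}{2}, \frac{5}{2}} half-integers, c = \frac{11}{2} in the evaluable pattern). Exact value: \frac{2205}{16384} \cdot \pi.

Key step: t_0 = 1 here, and roots of the ratio polynomials (C = 1) are the negated parameters.
Consecutive-term ratio: r(k) = 1 * (k-\frac{3}{2}) (k+\frac{5}{2}) / [(k+\frac{11}{2}) (k+1)] ; factor over Q: parameters, x = 1, and C = 1.


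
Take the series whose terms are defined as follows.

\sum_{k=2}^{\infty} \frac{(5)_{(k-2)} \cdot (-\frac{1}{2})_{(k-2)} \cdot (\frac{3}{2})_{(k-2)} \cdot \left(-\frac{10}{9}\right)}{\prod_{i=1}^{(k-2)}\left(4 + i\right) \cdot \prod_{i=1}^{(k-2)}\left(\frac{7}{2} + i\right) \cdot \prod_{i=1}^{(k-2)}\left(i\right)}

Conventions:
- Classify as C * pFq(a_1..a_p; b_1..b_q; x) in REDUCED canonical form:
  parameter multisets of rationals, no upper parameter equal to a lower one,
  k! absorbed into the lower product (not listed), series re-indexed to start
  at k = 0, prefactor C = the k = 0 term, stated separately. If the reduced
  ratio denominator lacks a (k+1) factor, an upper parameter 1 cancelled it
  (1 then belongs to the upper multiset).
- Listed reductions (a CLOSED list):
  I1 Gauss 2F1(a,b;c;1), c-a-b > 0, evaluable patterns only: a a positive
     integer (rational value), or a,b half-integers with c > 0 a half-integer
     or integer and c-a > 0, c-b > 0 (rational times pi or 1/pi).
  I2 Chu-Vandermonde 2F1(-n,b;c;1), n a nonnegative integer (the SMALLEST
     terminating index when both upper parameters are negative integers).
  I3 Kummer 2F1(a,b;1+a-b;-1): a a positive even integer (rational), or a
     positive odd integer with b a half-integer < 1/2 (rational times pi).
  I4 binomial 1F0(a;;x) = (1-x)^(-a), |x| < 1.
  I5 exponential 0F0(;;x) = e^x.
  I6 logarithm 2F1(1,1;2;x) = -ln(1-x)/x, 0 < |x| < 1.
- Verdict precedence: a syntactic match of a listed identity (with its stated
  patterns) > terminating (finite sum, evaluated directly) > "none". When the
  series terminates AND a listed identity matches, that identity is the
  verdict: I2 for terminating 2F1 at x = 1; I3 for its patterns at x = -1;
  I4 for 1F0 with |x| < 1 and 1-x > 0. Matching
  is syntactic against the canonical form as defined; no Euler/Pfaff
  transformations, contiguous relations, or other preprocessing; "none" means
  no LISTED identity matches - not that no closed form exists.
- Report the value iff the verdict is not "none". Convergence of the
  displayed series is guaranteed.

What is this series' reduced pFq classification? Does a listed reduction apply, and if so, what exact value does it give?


Canonical form: C = -\frac{10}{9} times 2F1 with upper {-\frac{1}{2}, \frac{3}{2}}, lower {\frac{9}{2}}, x = 1. Verdict: the half-integer Gauss pattern (I1) applies (x = 1; upper {-\frac{1}{2}, \frac{3}{2}} half-integers, c = \frac{9}{2} in the evaluable pattern). Hence: \left(-\frac{875}{3072}\right) \cdot \pi.

Structural cue: with t_0 = -\frac{10}{9}, the parameter 5 appears in both the upper and lower lists and cancels.
Step ratio: r(k) = 1 * (k-\frac{1}{2}) (k+\frac{3}{2}) / [(k+\frac{9}{2}) (k+1)] - poly over poly, x = 1 from leading terms; C = -\frac{10}{9} at k = 0.


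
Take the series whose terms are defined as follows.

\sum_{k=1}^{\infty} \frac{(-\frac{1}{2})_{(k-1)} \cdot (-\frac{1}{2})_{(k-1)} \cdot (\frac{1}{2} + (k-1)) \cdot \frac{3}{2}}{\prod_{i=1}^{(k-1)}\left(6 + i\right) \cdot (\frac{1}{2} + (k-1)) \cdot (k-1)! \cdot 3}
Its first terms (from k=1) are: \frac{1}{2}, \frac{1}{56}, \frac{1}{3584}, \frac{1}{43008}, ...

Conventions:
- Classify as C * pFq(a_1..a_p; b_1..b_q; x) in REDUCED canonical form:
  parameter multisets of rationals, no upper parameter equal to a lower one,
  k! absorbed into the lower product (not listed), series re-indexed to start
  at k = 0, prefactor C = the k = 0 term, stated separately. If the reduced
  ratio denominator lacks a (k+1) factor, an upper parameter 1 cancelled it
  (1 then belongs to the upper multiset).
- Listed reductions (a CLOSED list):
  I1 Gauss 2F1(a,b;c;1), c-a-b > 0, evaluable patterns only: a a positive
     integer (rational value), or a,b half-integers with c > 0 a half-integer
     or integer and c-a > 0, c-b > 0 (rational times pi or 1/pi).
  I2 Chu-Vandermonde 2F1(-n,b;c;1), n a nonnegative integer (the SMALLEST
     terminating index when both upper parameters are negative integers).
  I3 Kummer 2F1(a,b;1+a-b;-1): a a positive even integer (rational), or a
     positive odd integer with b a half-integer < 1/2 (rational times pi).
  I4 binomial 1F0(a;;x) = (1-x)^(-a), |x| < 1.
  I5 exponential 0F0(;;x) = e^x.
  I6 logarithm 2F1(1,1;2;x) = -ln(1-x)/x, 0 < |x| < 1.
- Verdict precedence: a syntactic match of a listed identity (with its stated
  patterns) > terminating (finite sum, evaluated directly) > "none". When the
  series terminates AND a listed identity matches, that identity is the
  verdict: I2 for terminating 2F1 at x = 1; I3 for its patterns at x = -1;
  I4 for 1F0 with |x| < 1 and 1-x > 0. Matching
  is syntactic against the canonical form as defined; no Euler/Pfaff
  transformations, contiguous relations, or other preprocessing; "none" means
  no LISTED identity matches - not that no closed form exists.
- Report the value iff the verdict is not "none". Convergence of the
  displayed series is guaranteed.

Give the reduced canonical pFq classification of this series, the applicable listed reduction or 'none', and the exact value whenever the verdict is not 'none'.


x = 1 here; the reduced form reads 2F1, upper {-\frac{1}{2}, -\frac{1}{2}}, lower {7}, C = \frac{1}{2}. Verdict at x = 1: Gauss's theorem I1 (half-integer case) matches (x = 1; upper {-\frac{1}{2}, -\frac{1}{2}} half-integers, c = 7 in the evaluable pattern). Hence: \frac{2097152}{1288287} / \pi.

Key step: with t_0 = \frac{1}{2}, the lower running product (prefactor 1/2) is a rising factorial.
Adjacent-term ratio: r(k) = 1 * (k-\frac{1}{2}) (k-\frac{1}{2}) / [(k+7) (k+1)] - rational; roots negated = parameters, x = 1, C = \frac{1}{2}.


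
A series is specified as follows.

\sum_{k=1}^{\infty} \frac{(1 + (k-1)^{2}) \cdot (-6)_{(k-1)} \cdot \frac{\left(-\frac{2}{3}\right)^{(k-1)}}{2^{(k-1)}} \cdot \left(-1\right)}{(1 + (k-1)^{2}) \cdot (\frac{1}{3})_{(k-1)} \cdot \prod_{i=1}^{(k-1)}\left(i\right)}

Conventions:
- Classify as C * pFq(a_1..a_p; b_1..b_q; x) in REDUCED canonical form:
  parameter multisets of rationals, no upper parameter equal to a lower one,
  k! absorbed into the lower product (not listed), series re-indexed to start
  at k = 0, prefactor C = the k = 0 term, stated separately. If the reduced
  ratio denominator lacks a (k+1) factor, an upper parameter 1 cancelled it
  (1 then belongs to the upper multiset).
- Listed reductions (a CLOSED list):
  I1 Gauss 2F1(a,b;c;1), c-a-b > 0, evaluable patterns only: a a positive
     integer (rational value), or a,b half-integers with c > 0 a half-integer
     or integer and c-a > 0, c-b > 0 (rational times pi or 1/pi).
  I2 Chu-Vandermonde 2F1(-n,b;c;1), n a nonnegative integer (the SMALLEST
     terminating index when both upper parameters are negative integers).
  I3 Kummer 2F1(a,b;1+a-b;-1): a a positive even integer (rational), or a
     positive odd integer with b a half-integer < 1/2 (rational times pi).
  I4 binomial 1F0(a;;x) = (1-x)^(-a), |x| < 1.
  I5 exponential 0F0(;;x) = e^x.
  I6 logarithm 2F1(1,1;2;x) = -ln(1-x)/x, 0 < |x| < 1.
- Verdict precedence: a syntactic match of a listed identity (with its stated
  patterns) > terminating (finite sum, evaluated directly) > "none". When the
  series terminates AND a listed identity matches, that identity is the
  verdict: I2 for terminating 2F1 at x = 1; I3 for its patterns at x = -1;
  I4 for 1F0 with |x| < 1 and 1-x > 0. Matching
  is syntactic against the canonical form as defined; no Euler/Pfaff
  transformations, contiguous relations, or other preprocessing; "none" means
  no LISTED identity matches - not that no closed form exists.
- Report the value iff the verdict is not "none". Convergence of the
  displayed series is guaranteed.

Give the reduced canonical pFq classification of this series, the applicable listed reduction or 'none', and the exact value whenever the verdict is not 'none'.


x = -\frac{1}{3} here; the reduced form reads 1F1, upper {-6}, lower {\frac{1}{3}}, C = -1. Verdict: terminating - the sum ends at index 6 because -6 is a negative integer; exact evaluation follows. Exact value: -\frac{670897}{58240}.

Key observation: x = -\frac{1}{3} and the product of the first k integers (C = -1, x = -1/3) is k!.
Consecutive-term ratio: r(k) = -\frac{1}{3} * (k-6) / [(k+\frac{1}{3}) (k+1)] - rational; roots negated = parameters, x = -\frac{1}{3}, C = -1.


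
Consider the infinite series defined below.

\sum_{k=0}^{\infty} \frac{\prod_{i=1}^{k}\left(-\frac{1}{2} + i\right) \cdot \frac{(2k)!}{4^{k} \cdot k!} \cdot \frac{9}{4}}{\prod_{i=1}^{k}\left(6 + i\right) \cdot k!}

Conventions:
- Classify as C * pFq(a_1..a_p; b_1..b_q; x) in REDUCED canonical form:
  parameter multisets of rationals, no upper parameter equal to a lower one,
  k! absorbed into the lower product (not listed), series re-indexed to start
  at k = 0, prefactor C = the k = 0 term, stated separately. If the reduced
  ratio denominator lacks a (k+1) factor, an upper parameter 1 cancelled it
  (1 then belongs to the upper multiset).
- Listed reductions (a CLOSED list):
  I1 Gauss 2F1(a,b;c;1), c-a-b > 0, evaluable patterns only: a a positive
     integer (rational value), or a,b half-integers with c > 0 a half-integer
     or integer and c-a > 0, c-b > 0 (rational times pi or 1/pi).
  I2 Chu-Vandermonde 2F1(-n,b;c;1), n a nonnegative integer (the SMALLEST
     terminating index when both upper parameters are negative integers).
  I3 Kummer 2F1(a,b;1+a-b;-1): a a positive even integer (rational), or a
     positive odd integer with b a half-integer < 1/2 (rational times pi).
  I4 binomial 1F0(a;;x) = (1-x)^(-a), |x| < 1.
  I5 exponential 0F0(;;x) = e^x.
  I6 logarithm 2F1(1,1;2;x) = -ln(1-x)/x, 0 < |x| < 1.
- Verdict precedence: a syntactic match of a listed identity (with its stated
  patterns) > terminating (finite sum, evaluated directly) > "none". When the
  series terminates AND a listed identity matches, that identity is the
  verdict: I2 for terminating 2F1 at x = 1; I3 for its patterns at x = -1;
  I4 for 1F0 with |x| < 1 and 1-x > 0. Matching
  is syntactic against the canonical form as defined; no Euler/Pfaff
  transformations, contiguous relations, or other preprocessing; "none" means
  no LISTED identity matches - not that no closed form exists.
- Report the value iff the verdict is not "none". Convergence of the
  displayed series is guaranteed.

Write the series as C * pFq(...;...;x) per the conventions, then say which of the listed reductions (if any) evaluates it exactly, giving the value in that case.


Reduced: x = 1, 2F1, upper = {\frac{1}{2}, \frac{1}{2}}, lower = {7}, C = \frac{9}{4}. Verdict: Gauss (I1, half-integer pattern) applies (x = 1; upper {\frac{1}{2}, \frac{1}{2}} half-integers, c = 7 in the evaluable pattern). Hence: \frac{131072}{17787} / \pi.

First insight: x = 1 and the running product (C = 9/4, x = 1) telescopes to a rising factorial.
Adjacent-term ratio: r(k) = 1 * (k+\frac{1}{2}) (k+\frac{1}{2}) / [(k+7) (k+1)] - rational in k, leading ratio 1; with t_0 = \frac{9}{4}, classification follows.


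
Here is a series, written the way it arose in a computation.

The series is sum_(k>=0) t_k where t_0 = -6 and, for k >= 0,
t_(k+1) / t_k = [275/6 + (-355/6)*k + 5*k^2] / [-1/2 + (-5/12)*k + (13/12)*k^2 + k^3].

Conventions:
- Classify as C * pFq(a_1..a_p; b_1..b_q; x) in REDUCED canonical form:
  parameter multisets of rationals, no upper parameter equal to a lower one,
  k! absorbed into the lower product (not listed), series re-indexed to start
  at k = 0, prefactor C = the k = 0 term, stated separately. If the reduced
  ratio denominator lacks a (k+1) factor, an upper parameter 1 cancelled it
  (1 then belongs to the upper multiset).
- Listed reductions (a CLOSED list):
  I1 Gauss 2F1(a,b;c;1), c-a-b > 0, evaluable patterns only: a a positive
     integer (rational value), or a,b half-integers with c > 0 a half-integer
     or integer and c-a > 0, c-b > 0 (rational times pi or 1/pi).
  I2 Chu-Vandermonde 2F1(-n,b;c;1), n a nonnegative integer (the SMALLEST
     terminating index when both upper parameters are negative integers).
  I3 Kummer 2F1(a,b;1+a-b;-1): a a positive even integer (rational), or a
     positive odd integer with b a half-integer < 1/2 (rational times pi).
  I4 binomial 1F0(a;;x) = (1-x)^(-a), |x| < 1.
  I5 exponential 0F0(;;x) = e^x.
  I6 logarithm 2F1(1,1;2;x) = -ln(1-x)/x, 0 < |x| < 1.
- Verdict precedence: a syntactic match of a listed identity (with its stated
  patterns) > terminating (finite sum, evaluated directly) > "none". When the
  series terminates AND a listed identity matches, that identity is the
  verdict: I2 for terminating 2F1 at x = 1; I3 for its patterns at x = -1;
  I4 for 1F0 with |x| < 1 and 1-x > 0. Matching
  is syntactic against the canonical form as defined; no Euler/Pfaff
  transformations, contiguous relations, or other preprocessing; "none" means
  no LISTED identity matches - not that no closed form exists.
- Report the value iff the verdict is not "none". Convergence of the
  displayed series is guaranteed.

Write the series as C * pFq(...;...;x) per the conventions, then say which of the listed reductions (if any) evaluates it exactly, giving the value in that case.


With C = -6: the canonical form is 2F2(-11, -5/6; -2/3, 3/4; 5). Verdict: terminating at k = 11: the factor (-11)_k kills every later term; summing the 12 survivors is exact. Hence: 125069662078/744080337.

Structural cue: from the first term -6: roots of the ratio polynomials (C = -6, x = 5) are the negated parameters.
Adjacent-term ratio: r(k) = 5 * (k-11) (k-5/6) / [(k-2/3) (k+3/4) (k+1)] - rational in k. x = 5; t_0 = -6; negate the roots.


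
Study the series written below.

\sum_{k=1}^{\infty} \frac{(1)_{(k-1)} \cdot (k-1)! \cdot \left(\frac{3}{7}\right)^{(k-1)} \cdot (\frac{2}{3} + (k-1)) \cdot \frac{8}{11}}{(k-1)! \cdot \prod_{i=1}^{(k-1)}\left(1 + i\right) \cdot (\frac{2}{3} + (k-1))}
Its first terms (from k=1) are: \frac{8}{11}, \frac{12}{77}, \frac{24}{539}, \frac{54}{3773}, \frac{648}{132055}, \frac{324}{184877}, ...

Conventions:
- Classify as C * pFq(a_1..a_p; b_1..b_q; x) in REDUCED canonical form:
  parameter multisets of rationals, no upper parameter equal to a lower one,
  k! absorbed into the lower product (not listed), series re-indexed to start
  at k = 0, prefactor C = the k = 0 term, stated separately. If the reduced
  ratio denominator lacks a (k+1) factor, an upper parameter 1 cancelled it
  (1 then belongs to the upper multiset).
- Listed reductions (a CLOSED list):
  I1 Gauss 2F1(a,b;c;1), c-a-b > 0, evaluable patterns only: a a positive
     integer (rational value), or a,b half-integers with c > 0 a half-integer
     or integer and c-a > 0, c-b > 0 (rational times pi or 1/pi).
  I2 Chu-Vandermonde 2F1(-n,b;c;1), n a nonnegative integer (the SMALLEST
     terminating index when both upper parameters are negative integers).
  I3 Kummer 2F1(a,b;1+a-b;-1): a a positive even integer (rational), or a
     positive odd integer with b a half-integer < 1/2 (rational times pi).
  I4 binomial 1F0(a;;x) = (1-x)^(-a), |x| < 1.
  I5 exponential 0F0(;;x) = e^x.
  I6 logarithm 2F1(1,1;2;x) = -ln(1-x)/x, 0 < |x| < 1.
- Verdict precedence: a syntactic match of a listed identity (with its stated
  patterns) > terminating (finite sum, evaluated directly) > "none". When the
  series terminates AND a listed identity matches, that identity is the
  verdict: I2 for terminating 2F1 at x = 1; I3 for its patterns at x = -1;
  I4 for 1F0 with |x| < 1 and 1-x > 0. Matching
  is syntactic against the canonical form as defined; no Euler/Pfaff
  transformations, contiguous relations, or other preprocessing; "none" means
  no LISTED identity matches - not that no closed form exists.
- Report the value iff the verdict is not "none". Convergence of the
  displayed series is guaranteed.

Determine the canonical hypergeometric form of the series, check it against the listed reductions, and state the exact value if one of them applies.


This is \frac{8}{11} * 2F1(1, 1; 2; \frac{3}{7}) in reduced canonical form. Verdict: this is the I6 logarithm reduction (the logarithm: parameters (1,1;2), x = \frac{3}{7}). Exact value: \left(-\frac{56}{33}\right) \cdot \ln\left(\frac{4}{7}\right).

The tell: with t_0 = \frac{8}{11}, k + 2/3 divides numerator and denominator alike; prefactor 8/11 after cancelling.
Consecutive-term ratio: r(k) = \frac{3}{7} * (k+1) (k+1) / [(k+2) (k+1)] - rational; roots negated = parameters, x = \frac{3}{7}, C = \frac{8}{11}.
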